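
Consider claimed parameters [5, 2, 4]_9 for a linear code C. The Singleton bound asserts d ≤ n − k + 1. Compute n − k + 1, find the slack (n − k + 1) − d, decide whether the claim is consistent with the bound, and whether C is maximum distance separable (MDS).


Singleton RHS = n − k + 1 = 4, slack = 0, bound satisfied, MDS.

Singleton bound: d ≤ n − k + 1.
Here n = 5, k = 2, so n − k + 1 = 4.
Given d = 4, check d ≤ 4: YES.
Slack = (n − k + 1) − d = 0.
The code is MDS (slack = 0).
Description: the claimed parameters are [5, 2, 4]_9; such a code would be MDS (meets Singleton bound).


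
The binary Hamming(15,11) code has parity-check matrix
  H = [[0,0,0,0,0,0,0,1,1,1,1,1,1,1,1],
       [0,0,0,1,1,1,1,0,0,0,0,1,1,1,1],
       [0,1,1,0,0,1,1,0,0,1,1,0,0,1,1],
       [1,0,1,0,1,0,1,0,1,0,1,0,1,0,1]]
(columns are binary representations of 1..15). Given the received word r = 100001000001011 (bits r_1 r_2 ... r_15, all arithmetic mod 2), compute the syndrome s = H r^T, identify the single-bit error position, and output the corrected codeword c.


s = (1, 0, 1, 0)^T, error position = 10, corrected codeword c = 100001000101011

Compute s = H r^T mod 2 one row at a time:
  s_1 = 0 + 0 + 0 + 0 + 1 + 0 + 1 + 1 = 3 ≡ 1 (mod 2).
  s_2 = 0 + 0 + 1 + 0 + 1 + 0 + 1 + 1 = 4 ≡ 0 (mod 2).
  s_3 = 0 + 0 + 1 + 0 + 0 + 0 + 1 + 1 = 3 ≡ 1 (mod 2).
  s_4 = 1 + 0 + 0 + 0 + 0 + 0 + 0 + 1 = 2 ≡ 0 (mod 2).
s = (1, 0, 1, 0)^T — this equals column 10 of H (binary 1010), so error is at position 10.
Correct: flip bit 10 of r = 100001000001011 to get c = 100001000101011.


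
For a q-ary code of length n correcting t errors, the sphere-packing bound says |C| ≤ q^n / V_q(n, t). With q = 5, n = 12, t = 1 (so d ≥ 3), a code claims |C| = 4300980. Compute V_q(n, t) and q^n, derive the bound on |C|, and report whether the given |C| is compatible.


V_q(n, t) = 49, q^n = 244140625, Hamming bound = 4982461, |C| = 4300980 ≤ bound (satisfied).

Step 1: Compute V_q(n, t) = Σ_{j=0}^1 C(n, j) (q−1)^j.
  j = 0: C(12,0)·(4)^0 = 1·1 = 1.
  j = 1: C(12,1)·(4)^1 = 12·4 = 48.
  V_q(n, t) = 1 + 48 = 49.
Step 2: q^n = 5^12 = 244140625.
Step 3: Hamming bound ⌊q^n / V_q(n,t)⌋ = ⌊244140625/49⌋ = 4982461.
Step 4: Compare |C| = 4300980 to 4982461: satisfied.
The claimed |C| lies below the Hamming bound.


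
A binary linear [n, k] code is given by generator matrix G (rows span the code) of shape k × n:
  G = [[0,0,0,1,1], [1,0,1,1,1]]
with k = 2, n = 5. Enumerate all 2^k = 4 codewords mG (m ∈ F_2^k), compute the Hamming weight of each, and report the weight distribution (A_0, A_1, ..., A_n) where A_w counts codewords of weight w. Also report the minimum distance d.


Weight distribution: A_0 = 1, A_2 = 2, A_4 = 1. Minimum distance d = 2.

Enumerate all 2^2 = 4 messages m ∈ F_2^2.
For each, compute codeword c = mG in F_2^5, then tally its weight.
  m = 00 → c = 00000, weight = 0.
  m = 10 → c = 00011, weight = 2.
  m = 01 → c = 10111, weight = 4.
  m = 11 → c = 10100, weight = 2.
Tally weights:
  weight 0: 1 codewords.
  weight 2: 2 codewords.
  weight 4: 1 codewords.
Minimum distance d = smallest w > 0 with A_w > 0 = 2.
Sanity: Σ A_w = 4 = 2^2 = 4 ✓.


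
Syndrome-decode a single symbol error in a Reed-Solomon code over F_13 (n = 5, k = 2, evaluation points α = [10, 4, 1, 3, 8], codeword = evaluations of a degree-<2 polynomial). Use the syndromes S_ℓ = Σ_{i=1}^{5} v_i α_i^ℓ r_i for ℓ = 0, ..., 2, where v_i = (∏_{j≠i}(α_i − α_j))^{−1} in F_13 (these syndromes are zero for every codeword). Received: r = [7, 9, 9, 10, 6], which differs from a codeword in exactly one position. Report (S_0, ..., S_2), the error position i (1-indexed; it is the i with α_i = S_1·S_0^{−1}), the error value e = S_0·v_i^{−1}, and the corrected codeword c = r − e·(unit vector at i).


S = (10, 1, 4), error at position 2, error magnitude e = 5, c = [7, 4, 9, 10, 6].

Step 1: column multipliers v_i = (∏_{j≠i}(α_i − α_j))^{−1} mod 13.
  i = 1 (α = 10): (10−4)(10−1)(10−3)(10−8) = 6·9·7·2 = 756 ≡ 2, so v_1 = 2^{−1} = 7 (mod 13).
  i = 2 (α = 4): (4−10)(4−1)(4−3)(4−8) = (−6)·3·1·(−4) = 72 ≡ 7, so v_2 = 7^{−1} = 2 (mod 13).
  i = 3 (α = 1): (1−10)(1−4)(1−3)(1−8) = (−9)·(−3)·(−2)·(−7) = 378 ≡ 1, so v_3 = 1^{−1} = 1 (mod 13).
  i = 4 (α = 3): (3−10)(3−4)(3−1)(3−8) = (−7)·(−1)·2·(−5) = −70 ≡ 8, so v_4 = 8^{−1} = 5 (mod 13).
  i = 5 (α = 8): (8−10)(8−4)(8−1)(8−3) = (−2)·4·7·5 = −280 ≡ 6, so v_5 = 6^{−1} = 11 (mod 13).
  v = [7, 2, 1, 5, 11].
Step 2: syndromes of r = [7, 9, 9, 10, 6] (all sums mod 13).
  S_0 = Σ v_i r_i = 7·7 + 2·9 + 1·9 + 5·10 + 11·6 = 192 ≡ 10.
  S_1 = Σ v_i α_i r_i = 7·10·7 + 2·4·9 + 1·1·9 + 5·3·10 + 11·8·6 = 1249 ≡ 1.
  α_i^2 mod 13 = [9, 3, 1, 9, 12].
  S_2 = Σ v_i α_i^2 r_i = 7·9·7 + 2·3·9 + 1·1·9 + 5·9·10 + 11·12·6 = 1746 ≡ 4.
  S = (10, 1, 4) ≠ 0, so r is not a codeword (an error is present).
Step 3: locate the error. For a single error e at position i, S_ℓ = v_i·e·α_i^ℓ, so α_err = S_1/S_0.
  S_0^{−1} = 10^{−1} = 4 (mod 13), so α_err = 1·4 = 4 ≡ 4 = α_2. Error position i = 2.
  Consistency check: S_2/S_1 = 4·1 = 4 ≡ 4 = α_err ✓ (single-error assumption holds).
Step 4: error magnitude e = S_0/v_2 = S_0·∏_{j≠2}(α_2 − α_j) = 10·7 = 70 ≡ 5 (mod 13).
Step 5: correct position 2: c_2 = r_2 − e = 9 − 5 ≡ 4 (mod 13). Hence c = [7, 4, 9, 10, 6].
  Check: interpolating c through the α_i gives m(x) = 2 + 7·x (degree < 2) with m(α_i) = c_i for every i, so c is indeed a codeword.


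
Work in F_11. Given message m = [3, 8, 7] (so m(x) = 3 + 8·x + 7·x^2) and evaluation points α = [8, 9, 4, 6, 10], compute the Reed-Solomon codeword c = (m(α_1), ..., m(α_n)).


c = [9, 4, 4, 6, 2]

Message polynomial: m(x) = 3 + 8·x + 7·x^2 (mod 11).
For each evaluation point α_i, compute m(α_i) mod 11:
  α_1 = 8: Horner steps 7 → 9 → 9, so m(8) = 9.
  α_2 = 9: Horner steps 7 → 5 → 4, so m(9) = 4.
  α_3 = 4: Horner steps 7 → 3 → 4, so m(4) = 4.
  α_4 = 6: Horner steps 7 → 6 → 6, so m(6) = 6.
  α_5 = 10: Horner steps 7 → 1 → 2, so m(10) = 2.
Codeword c = [9, 4, 4, 6, 2] ∈ F_11^5.


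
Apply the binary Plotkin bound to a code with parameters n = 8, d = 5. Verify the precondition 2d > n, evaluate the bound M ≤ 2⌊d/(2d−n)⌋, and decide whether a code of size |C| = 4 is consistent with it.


Plotkin bound M ≤ 4; given |C| = 4 ≤ bound (satisfied).

Check applicability: 2d = 10, n = 8.
2d − n = 2 > 0, so Plotkin applies.
Compute d/(2d−n) = 5/2 ≈ 2.5000.
⌊d/(2d−n)⌋ = 2.
Plotkin bound: M ≤ 2·2 = 4.
Given |C| = 4, check: satisfied.
This |C| is at the Plotkin bound.


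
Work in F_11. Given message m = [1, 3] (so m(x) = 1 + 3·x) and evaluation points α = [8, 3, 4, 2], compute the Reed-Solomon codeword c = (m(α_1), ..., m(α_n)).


c = [3, 10, 2, 7]

Message polynomial: m(x) = 1 + 3·x (mod 11).
For each evaluation point α_i, compute m(α_i) mod 11:
  α_1 = 8: Horner steps 3 → 3, so m(8) = 3.
  α_2 = 3: Horner steps 3 → 10, so m(3) = 10.
  α_3 = 4: Horner steps 3 → 2, so m(4) = 2.
  α_4 = 2: Horner steps 3 → 7, so m(2) = 7.
Codeword c = [3, 10, 2, 7] ∈ F_11^4.


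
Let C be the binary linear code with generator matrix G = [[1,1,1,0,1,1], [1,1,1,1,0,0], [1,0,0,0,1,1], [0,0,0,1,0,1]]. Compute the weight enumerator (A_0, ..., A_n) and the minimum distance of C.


Weight distribution: A_0 = 1, A_1 = 1, A_2 = 4, A_3 = 4, A_4 = 3, A_5 = 3. Minimum distance d = 1.

Enumerate all 2^4 = 16 messages m ∈ F_2^4.
For each, compute codeword c = mG in F_2^6, then tally its weight.
  m = 0000 → c = 000000, weight = 0.
  m = 1000 → c = 111011, weight = 5.
  m = 0100 → c = 111100, weight = 4.
  m = 1100 → c = 000111, weight = 3.
  m = 0010 → c = 100011, weight = 3.
  m = 1010 → c = 011000, weight = 2.
  m = 0110 → c = 011111, weight = 5.
  m = 1110 → c = 100100, weight = 2.
  m = 0001 → c = 000101, weight = 2.
  m = 1001 → c = 111110, weight = 5.
  m = 0101 → c = 111001, weight = 4.
  m = 1101 → c = 000010, weight = 1.
  m = 0011 → c = 100110, weight = 3.
  m = 1011 → c = 011101, weight = 4.
  m = 0111 → c = 011010, weight = 3.
  m = 1111 → c = 100001, weight = 2.
Tally weights:
  weight 0: 1 codewords.
  weight 1: 1 codewords.
  weight 2: 4 codewords.
  weight 3: 4 codewords.
  weight 4: 3 codewords.
  weight 5: 3 codewords.
Minimum distance d = smallest w > 0 with A_w > 0 = 1.
Sanity: Σ A_w = 16 = 2^4 = 16 ✓.


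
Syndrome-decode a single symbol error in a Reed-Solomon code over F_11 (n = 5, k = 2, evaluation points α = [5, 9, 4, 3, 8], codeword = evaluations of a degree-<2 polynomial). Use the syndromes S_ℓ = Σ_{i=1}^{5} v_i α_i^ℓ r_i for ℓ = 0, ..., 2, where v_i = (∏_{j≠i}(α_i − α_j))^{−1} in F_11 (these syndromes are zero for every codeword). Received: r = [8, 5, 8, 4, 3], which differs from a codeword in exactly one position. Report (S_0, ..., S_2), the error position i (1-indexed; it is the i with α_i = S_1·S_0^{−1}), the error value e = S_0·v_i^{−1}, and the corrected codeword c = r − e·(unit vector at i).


S = (1, 4, 5), error at position 3, error magnitude e = 2, c = [8, 5, 6, 4, 3].

Step 1: column multipliers v_i = (∏_{j≠i}(α_i − α_j))^{−1} mod 11.
  i = 1 (α = 5): (5−9)(5−4)(5−3)(5−8) = (−4)·1·2·(−3) = 24 ≡ 2, so v_1 = 2^{−1} = 6 (mod 11).
  i = 2 (α = 9): (9−5)(9−4)(9−3)(9−8) = 4·5·6·1 = 120 ≡ 10, so v_2 = 10^{−1} = 10 (mod 11).
  i = 3 (α = 4): (4−5)(4−9)(4−3)(4−8) = (−1)·(−5)·1·(−4) = −20 ≡ 2, so v_3 = 2^{−1} = 6 (mod 11).
  i = 4 (α = 3): (3−5)(3−9)(3−4)(3−8) = (−2)·(−6)·(−1)·(−5) = 60 ≡ 5, so v_4 = 5^{−1} = 9 (mod 11).
  i = 5 (α = 8): (8−5)(8−9)(8−4)(8−3) = 3·(−1)·4·5 = −60 ≡ 6, so v_5 = 6^{−1} = 2 (mod 11).
  v = [6, 10, 6, 9, 2].
Step 2: syndromes of r = [8, 5, 8, 4, 3] (all sums mod 11).
  S_0 = Σ v_i r_i = 6·8 + 10·5 + 6·8 + 9·4 + 2·3 = 188 ≡ 1.
  S_1 = Σ v_i α_i r_i = 6·5·8 + 10·9·5 + 6·4·8 + 9·3·4 + 2·8·3 = 1038 ≡ 4.
  α_i^2 mod 11 = [3, 4, 5, 9, 9].
  S_2 = Σ v_i α_i^2 r_i = 6·3·8 + 10·4·5 + 6·5·8 + 9·9·4 + 2·9·3 = 962 ≡ 5.
  S = (1, 4, 5) ≠ 0, so r is not a codeword (an error is present).
Step 3: locate the error. For a single error e at position i, S_ℓ = v_i·e·α_i^ℓ, so α_err = S_1/S_0.
  S_0^{−1} = 1^{−1} = 1 (mod 11), so α_err = 4·1 = 4 ≡ 4 = α_3. Error position i = 3.
  Consistency check: S_2/S_1 = 5·3 = 15 ≡ 4 = α_err ✓ (single-error assumption holds).
Step 4: error magnitude e = S_0/v_3 = S_0·∏_{j≠3}(α_3 − α_j) = 1·2 = 2 ≡ 2 (mod 11).
Step 5: correct position 3: c_3 = r_3 − e = 8 − 2 ≡ 6 (mod 11). Hence c = [8, 5, 6, 4, 3].
  Check: interpolating c through the α_i gives m(x) = 9 + 2·x (degree < 2) with m(α_i) = c_i for every i, so c is indeed a codeword.


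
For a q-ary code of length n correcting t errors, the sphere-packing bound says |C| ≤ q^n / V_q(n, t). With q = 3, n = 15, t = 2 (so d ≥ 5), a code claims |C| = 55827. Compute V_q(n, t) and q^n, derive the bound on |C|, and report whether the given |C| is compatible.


V_q(n, t) = 451, q^n = 14348907, Hamming bound = 31815, |C| = 55827 > bound (violated).

Step 1: Compute V_q(n, t) = Σ_{j=0}^2 C(n, j) (q−1)^j.
  j = 0: C(15,0)·(2)^0 = 1·1 = 1.
  j = 1: C(15,1)·(2)^1 = 15·2 = 30.
  j = 2: C(15,2)·(2)^2 = 105·4 = 420.
  V_q(n, t) = 1 + 30 + 420 = 451.
Step 2: q^n = 3^15 = 14348907.
Step 3: Hamming bound ⌊q^n / V_q(n,t)⌋ = ⌊14348907/451⌋ = 31815.
Step 4: Compare |C| = 55827 to 31815: violated.
The claimed |C| lies above the Hamming bound, so no 3-ary code of length 15 with d ≥ 5 can have 55827 codewords.


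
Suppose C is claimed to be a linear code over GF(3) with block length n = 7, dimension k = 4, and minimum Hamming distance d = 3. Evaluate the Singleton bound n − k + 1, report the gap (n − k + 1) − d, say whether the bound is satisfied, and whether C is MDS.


Singleton RHS = n − k + 1 = 4, slack = 1, bound satisfied, not MDS.

Singleton bound: d ≤ n − k + 1.
Here n = 7, k = 4, so n − k + 1 = 4.
Given d = 3, check d ≤ 4: YES.
Slack = (n − k + 1) − d = 1.
The code is NOT MDS (slack = 1 > 0).
Description: the claimed parameters are [7, 4, 3]_3; such a code would be non-MDS.


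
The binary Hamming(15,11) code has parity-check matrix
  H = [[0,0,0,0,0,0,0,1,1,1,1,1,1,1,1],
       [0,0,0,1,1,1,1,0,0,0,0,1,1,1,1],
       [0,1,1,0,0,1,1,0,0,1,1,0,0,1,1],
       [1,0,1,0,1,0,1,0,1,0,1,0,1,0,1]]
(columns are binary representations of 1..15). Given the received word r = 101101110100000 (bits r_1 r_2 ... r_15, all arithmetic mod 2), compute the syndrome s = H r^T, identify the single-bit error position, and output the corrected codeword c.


s = (0, 1, 0, 1)^T, error position = 5, corrected codeword c = 101111110100000

Compute s = H r^T mod 2 one row at a time:
  s_1 = 1 + 0 + 1 + 0 + 0 + 0 + 0 + 0 = 2 ≡ 0 (mod 2).
  s_2 = 1 + 0 + 1 + 1 + 0 + 0 + 0 + 0 = 3 ≡ 1 (mod 2).
  s_3 = 0 + 1 + 1 + 1 + 1 + 0 + 0 + 0 = 4 ≡ 0 (mod 2).
  s_4 = 1 + 1 + 0 + 1 + 0 + 0 + 0 + 0 = 3 ≡ 1 (mod 2).
s = (0, 1, 0, 1)^T — this equals column 5 of H (binary 0101), so error is at position 5.
Correct: flip bit 5 of r = 101101110100000 to get c = 101111110100000.


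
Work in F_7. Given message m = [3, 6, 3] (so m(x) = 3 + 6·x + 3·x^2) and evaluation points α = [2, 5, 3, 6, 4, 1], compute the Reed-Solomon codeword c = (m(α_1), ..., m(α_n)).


c = [6, 3, 6, 0, 5, 5]

Message polynomial: m(x) = 3 + 6·x + 3·x^2 (mod 7).
For each evaluation point α_i, compute m(α_i) mod 7:
  α_1 = 2: Horner steps 3 → 5 → 6, so m(2) = 6.
  α_2 = 5: Horner steps 3 → 0 → 3, so m(5) = 3.
  α_3 = 3: Horner steps 3 → 1 → 6, so m(3) = 6.
  α_4 = 6: Horner steps 3 → 3 → 0, so m(6) = 0.
  α_5 = 4: Horner steps 3 → 4 → 5, so m(4) = 5.
  α_6 = 1: Horner steps 3 → 2 → 5, so m(1) = 5.
Codeword c = [6, 3, 6, 0, 5, 5] ∈ F_7^6.


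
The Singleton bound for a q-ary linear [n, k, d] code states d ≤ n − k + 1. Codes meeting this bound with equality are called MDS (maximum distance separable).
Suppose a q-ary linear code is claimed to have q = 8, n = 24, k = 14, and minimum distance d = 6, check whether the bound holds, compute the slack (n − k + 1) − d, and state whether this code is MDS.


Singleton RHS = n − k + 1 = 11, slack = 5, bound satisfied, not MDS.

Singleton bound: d ≤ n − k + 1.
Here n = 24, k = 14, so n − k + 1 = 11.
Given d = 6, check d ≤ 11: YES.
Slack = (n − k + 1) − d = 5.
The code is NOT MDS (slack = 5 > 0).
Description: the claimed parameters are [24, 14, 6]_8; such a code would be non-MDS.


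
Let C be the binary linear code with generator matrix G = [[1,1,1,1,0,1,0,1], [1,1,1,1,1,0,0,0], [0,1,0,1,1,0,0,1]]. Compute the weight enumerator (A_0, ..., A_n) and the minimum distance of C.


Weight distribution: A_0 = 1, A_3 = 3, A_4 = 2, A_5 = 1, A_6 = 1. Minimum distance d = 3.

Enumerate all 2^3 = 8 messages m ∈ F_2^3.
For each, compute codeword c = mG in F_2^8, then tally its weight.
  m = 000 → c = 00000000, weight = 0.
  m = 100 → c = 11110101, weight = 6.
  m = 010 → c = 11111000, weight = 5.
  m = 110 → c = 00001101, weight = 3.
  m = 001 → c = 01011001, weight = 4.
  m = 101 → c = 10101100, weight = 4.
  m = 011 → c = 10100001, weight = 3.
  m = 111 → c = 01010100, weight = 3.
Tally weights:
  weight 0: 1 codewords.
  weight 3: 3 codewords.
  weight 4: 2 codewords.
  weight 5: 1 codewords.
  weight 6: 1 codewords.
Minimum distance d = smallest w > 0 with A_w > 0 = 3.
Sanity: Σ A_w = 8 = 2^3 = 8 ✓.


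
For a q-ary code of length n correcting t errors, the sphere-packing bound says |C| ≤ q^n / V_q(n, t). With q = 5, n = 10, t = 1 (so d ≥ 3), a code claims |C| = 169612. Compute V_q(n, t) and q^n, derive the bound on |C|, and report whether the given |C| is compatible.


V_q(n, t) = 41, q^n = 9765625, Hamming bound = 238185, |C| = 169612 ≤ bound (satisfied).

Step 1: Compute V_q(n, t) = Σ_{j=0}^1 C(n, j) (q−1)^j.
  j = 0: C(10,0)·(4)^0 = 1·1 = 1.
  j = 1: C(10,1)·(4)^1 = 10·4 = 40.
  V_q(n, t) = 1 + 40 = 41.
Step 2: q^n = 5^10 = 9765625.
Step 3: Hamming bound ⌊q^n / V_q(n,t)⌋ = ⌊9765625/41⌋ = 238185.
Step 4: Compare |C| = 169612 to 238185: satisfied.
The claimed |C| lies below the Hamming bound.


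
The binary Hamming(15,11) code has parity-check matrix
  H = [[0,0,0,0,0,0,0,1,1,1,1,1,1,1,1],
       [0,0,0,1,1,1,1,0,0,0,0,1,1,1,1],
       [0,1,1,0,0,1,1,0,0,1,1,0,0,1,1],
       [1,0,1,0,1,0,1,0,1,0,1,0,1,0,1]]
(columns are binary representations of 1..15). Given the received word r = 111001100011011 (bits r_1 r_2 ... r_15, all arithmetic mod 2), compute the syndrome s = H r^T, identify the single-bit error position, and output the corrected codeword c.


s = (0, 1, 1, 1)^T, error position = 7, corrected codeword c = 111001000011011

Compute s = H r^T mod 2 one row at a time:
  s_1 = 0 + 0 + 0 + 1 + 1 + 0 + 1 + 1 = 4 ≡ 0 (mod 2).
  s_2 = 0 + 0 + 1 + 1 + 1 + 0 + 1 + 1 = 5 ≡ 1 (mod 2).
  s_3 = 1 + 1 + 1 + 1 + 0 + 1 + 1 + 1 = 7 ≡ 1 (mod 2).
  s_4 = 1 + 1 + 0 + 1 + 0 + 1 + 0 + 1 = 5 ≡ 1 (mod 2).
s = (0, 1, 1, 1)^T — this equals column 7 of H (binary 0111), so error is at position 7.
Correct: flip bit 7 of r = 111001100011011 to get c = 111001000011011.


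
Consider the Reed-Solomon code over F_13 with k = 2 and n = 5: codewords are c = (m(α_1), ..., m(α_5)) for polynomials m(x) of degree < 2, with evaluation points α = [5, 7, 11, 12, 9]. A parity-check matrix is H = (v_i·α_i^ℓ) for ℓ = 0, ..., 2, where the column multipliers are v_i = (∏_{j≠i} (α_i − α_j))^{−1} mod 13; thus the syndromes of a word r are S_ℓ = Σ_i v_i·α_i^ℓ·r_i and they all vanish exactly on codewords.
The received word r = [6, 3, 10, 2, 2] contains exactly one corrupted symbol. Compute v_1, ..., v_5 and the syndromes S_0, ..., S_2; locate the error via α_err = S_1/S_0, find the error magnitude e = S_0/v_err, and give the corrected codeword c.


S = (6, 2, 5), error at position 5, error magnitude e = 2, c = [6, 3, 10, 2, 0].

Step 1: column multipliers v_i = (∏_{j≠i}(α_i − α_j))^{−1} mod 13.
  i = 1 (α = 5): (5−7)(5−11)(5−12)(5−9) = (−2)·(−6)·(−7)·(−4) = 336 ≡ 11, so v_1 = 11^{−1} = 6 (mod 13).
  i = 2 (α = 7): (7−5)(7−11)(7−12)(7−9) = 2·(−4)·(−5)·(−2) = −80 ≡ 11, so v_2 = 11^{−1} = 6 (mod 13).
  i = 3 (α = 11): (11−5)(11−7)(11−12)(11−9) = 6·4·(−1)·2 = −48 ≡ 4, so v_3 = 4^{−1} = 10 (mod 13).
  i = 4 (α = 12): (12−5)(12−7)(12−11)(12−9) = 7·5·1·3 = 105 ≡ 1, so v_4 = 1^{−1} = 1 (mod 13).
  i = 5 (α = 9): (9−5)(9−7)(9−11)(9−12) = 4·2·(−2)·(−3) = 48 ≡ 9, so v_5 = 9^{−1} = 3 (mod 13).
  v = [6, 6, 10, 1, 3].
Step 2: syndromes of r = [6, 3, 10, 2, 2] (all sums mod 13).
  S_0 = Σ v_i r_i = 6·6 + 6·3 + 10·10 + 1·2 + 3·2 = 162 ≡ 6.
  S_1 = Σ v_i α_i r_i = 6·5·6 + 6·7·3 + 10·11·10 + 1·12·2 + 3·9·2 = 1484 ≡ 2.
  α_i^2 mod 13 = [12, 10, 4, 1, 3].
  S_2 = Σ v_i α_i^2 r_i = 6·12·6 + 6·10·3 + 10·4·10 + 1·1·2 + 3·3·2 = 1032 ≡ 5.
  S = (6, 2, 5) ≠ 0, so r is not a codeword (an error is present).
Step 3: locate the error. For a single error e at position i, S_ℓ = v_i·e·α_i^ℓ, so α_err = S_1/S_0.
  S_0^{−1} = 6^{−1} = 11 (mod 13), so α_err = 2·11 = 22 ≡ 9 = α_5. Error position i = 5.
  Consistency check: S_2/S_1 = 5·7 = 35 ≡ 9 = α_err ✓ (single-error assumption holds).
Step 4: error magnitude e = S_0/v_5 = S_0·∏_{j≠5}(α_5 − α_j) = 6·9 = 54 ≡ 2 (mod 13).
Step 5: correct position 5: c_5 = r_5 − e = 2 − 2 ≡ 0 (mod 13). Hence c = [6, 3, 10, 2, 0].
  Check: interpolating c through the α_i gives m(x) = 7 + 5·x (degree < 2) with m(α_i) = c_i for every i, so c is indeed a codeword.


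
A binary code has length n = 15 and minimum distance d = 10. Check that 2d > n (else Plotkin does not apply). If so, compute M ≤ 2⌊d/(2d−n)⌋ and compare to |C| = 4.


Plotkin bound M ≤ 4; given |C| = 4 ≤ bound (satisfied).

Check applicability: 2d = 20, n = 15.
2d − n = 5 > 0, so Plotkin applies.
Compute d/(2d−n) = 10/5 ≈ 2.0000.
⌊d/(2d−n)⌋ = 2.
Plotkin bound: M ≤ 2·2 = 4.
Given |C| = 4, check: satisfied.
This |C| is at the Plotkin bound.


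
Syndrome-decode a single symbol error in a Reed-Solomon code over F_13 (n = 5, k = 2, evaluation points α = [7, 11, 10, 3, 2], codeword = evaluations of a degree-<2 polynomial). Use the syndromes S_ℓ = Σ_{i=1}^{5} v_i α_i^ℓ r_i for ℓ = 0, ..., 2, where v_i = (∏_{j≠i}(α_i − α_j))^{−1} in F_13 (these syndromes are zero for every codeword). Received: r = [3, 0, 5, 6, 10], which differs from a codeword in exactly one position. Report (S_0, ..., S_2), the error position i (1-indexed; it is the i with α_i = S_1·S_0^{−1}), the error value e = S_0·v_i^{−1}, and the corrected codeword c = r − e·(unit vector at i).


S = (1, 10, 9), error at position 3, error magnitude e = 1, c = [3, 0, 4, 6, 10].

Step 1: column multipliers v_i = (∏_{j≠i}(α_i − α_j))^{−1} mod 13.
  i = 1 (α = 7): (7−11)(7−10)(7−3)(7−2) = (−4)·(−3)·4·5 = 240 ≡ 6, so v_1 = 6^{−1} = 11 (mod 13).
  i = 2 (α = 11): (11−7)(11−10)(11−3)(11−2) = 4·1·8·9 = 288 ≡ 2, so v_2 = 2^{−1} = 7 (mod 13).
  i = 3 (α = 10): (10−7)(10−11)(10−3)(10−2) = 3·(−1)·7·8 = −168 ≡ 1, so v_3 = 1^{−1} = 1 (mod 13).
  i = 4 (α = 3): (3−7)(3−11)(3−10)(3−2) = (−4)·(−8)·(−7)·1 = −224 ≡ 10, so v_4 = 10^{−1} = 4 (mod 13).
  i = 5 (α = 2): (2−7)(2−11)(2−10)(2−3) = (−5)·(−9)·(−8)·(−1) = 360 ≡ 9, so v_5 = 9^{−1} = 3 (mod 13).
  v = [11, 7, 1, 4, 3].
Step 2: syndromes of r = [3, 0, 5, 6, 10] (all sums mod 13).
  S_0 = Σ v_i r_i = 11·3 + 7·0 + 1·5 + 4·6 + 3·10 = 92 ≡ 1.
  S_1 = Σ v_i α_i r_i = 11·7·3 + 7·11·0 + 1·10·5 + 4·3·6 + 3·2·10 = 413 ≡ 10.
  α_i^2 mod 13 = [10, 4, 9, 9, 4].
  S_2 = Σ v_i α_i^2 r_i = 11·10·3 + 7·4·0 + 1·9·5 + 4·9·6 + 3·4·10 = 711 ≡ 9.
  S = (1, 10, 9) ≠ 0, so r is not a codeword (an error is present).
Step 3: locate the error. For a single error e at position i, S_ℓ = v_i·e·α_i^ℓ, so α_err = S_1/S_0.
  S_0^{−1} = 1^{−1} = 1 (mod 13), so α_err = 10·1 = 10 ≡ 10 = α_3. Error position i = 3.
  Consistency check: S_2/S_1 = 9·4 = 36 ≡ 10 = α_err ✓ (single-error assumption holds).
Step 4: error magnitude e = S_0/v_3 = S_0·∏_{j≠3}(α_3 − α_j) = 1·1 = 1 ≡ 1 (mod 13).
Step 5: correct position 3: c_3 = r_3 − e = 5 − 1 ≡ 4 (mod 13). Hence c = [3, 0, 4, 6, 10].
  Check: interpolating c through the α_i gives m(x) = 5 + 9·x (degree < 2) with m(α_i) = c_i for every i, so c is indeed a codeword.


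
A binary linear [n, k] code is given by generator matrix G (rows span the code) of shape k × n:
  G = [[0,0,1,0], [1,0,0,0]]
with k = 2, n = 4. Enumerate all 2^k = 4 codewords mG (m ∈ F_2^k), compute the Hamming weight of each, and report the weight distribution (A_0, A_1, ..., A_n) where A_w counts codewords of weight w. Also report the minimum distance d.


Weight distribution: A_0 = 1, A_1 = 2, A_2 = 1. Minimum distance d = 1.

Enumerate all 2^2 = 4 messages m ∈ F_2^2.
For each, compute codeword c = mG in F_2^4, then tally its weight.
  m = 00 → c = 0000, weight = 0.
  m = 10 → c = 0010, weight = 1.
  m = 01 → c = 1000, weight = 1.
  m = 11 → c = 1010, weight = 2.
Tally weights:
  weight 0: 1 codewords.
  weight 1: 2 codewords.
  weight 2: 1 codewords.
Minimum distance d = smallest w > 0 with A_w > 0 = 1.
Sanity: Σ A_w = 4 = 2^2 = 4 ✓.


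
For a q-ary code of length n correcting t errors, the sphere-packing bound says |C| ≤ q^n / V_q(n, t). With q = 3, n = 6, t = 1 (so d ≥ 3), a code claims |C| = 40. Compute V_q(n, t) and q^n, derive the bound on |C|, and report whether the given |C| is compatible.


V_q(n, t) = 13, q^n = 729, Hamming bound = 56, |C| = 40 ≤ bound (satisfied).

Step 1: Compute V_q(n, t) = Σ_{j=0}^1 C(n, j) (q−1)^j.
  j = 0: C(6,0)·(2)^0 = 1·1 = 1.
  j = 1: C(6,1)·(2)^1 = 6·2 = 12.
  V_q(n, t) = 1 + 12 = 13.
Step 2: q^n = 3^6 = 729.
Step 3: Hamming bound ⌊q^n / V_q(n,t)⌋ = ⌊729/13⌋ = 56.
Step 4: Compare |C| = 40 to 56: satisfied.
The claimed |C| lies below the Hamming bound.


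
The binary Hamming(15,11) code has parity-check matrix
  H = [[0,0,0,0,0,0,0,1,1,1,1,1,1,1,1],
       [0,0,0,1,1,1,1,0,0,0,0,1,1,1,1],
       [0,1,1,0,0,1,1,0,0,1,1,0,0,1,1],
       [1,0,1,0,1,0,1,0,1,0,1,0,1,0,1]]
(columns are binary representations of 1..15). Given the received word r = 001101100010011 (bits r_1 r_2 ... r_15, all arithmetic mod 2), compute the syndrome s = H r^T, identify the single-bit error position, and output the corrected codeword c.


s = (1, 1, 0, 0)^T, error position = 12, corrected codeword c = 001101100011011

Compute s = H r^T mod 2 one row at a time:
  s_1 = 0 + 0 + 0 + 1 + 0 + 0 + 1 + 1 = 3 ≡ 1 (mod 2).
  s_2 = 1 + 0 + 1 + 1 + 0 + 0 + 1 + 1 = 5 ≡ 1 (mod 2).
  s_3 = 0 + 1 + 1 + 1 + 0 + 1 + 1 + 1 = 6 ≡ 0 (mod 2).
  s_4 = 0 + 1 + 0 + 1 + 0 + 1 + 0 + 1 = 4 ≡ 0 (mod 2).
s = (1, 1, 0, 0)^T — this equals column 12 of H (binary 1100), so error is at position 12.
Correct: flip bit 12 of r = 001101100010011 to get c = 001101100011011.


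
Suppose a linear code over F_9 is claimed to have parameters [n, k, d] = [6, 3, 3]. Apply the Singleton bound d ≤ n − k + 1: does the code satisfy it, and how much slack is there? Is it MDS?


Singleton RHS = n − k + 1 = 4, slack = 1, bound satisfied, not MDS.

Singleton bound: d ≤ n − k + 1.
Here n = 6, k = 3, so n − k + 1 = 4.
Given d = 3, check d ≤ 4: YES.
Slack = (n − k + 1) − d = 1.
The code is NOT MDS (slack = 1 > 0).
Description: the claimed parameters are [6, 3, 3]_9; such a code would be non-MDS.


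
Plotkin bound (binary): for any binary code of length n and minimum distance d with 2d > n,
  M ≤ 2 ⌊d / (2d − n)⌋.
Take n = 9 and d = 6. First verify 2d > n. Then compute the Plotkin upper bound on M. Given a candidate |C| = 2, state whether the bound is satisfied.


Plotkin bound M ≤ 4; given |C| = 2 ≤ bound (satisfied).

Check applicability: 2d = 12, n = 9.
2d − n = 3 > 0, so Plotkin applies.
Compute d/(2d−n) = 6/3 ≈ 2.0000.
⌊d/(2d−n)⌋ = 2.
Plotkin bound: M ≤ 2·2 = 4.
Given |C| = 2, check: satisfied.
This |C| is below the Plotkin bound.


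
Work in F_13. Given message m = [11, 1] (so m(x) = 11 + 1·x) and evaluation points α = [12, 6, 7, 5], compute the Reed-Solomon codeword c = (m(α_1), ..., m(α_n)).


c = [10, 4, 5, 3]

Message polynomial: m(x) = 11 + 1·x (mod 13).
For each evaluation point α_i, compute m(α_i) mod 13:
  α_1 = 12: Horner steps 1 → 10, so m(12) = 10.
  α_2 = 6: Horner steps 1 → 4, so m(6) = 4.
  α_3 = 7: Horner steps 1 → 5, so m(7) = 5.
  α_4 = 5: Horner steps 1 → 3, so m(5) = 3.
Codeword c = [10, 4, 5, 3] ∈ F_13^4.


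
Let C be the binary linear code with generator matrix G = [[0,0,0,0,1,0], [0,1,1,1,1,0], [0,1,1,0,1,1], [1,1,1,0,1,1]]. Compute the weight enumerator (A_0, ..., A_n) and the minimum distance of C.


Weight distribution: A_0 = 1, A_1 = 2, A_2 = 2, A_3 = 4, A_4 = 5, A_5 = 2. Minimum distance d = 1.

Enumerate all 2^4 = 16 messages m ∈ F_2^4.
For each, compute codeword c = mG in F_2^6, then tally its weight.
  m = 0000 → c = 000000, weight = 0.
  m = 1000 → c = 000010, weight = 1.
  m = 0100 → c = 011110, weight = 4.
  m = 1100 → c = 011100, weight = 3.
  m = 0010 → c = 011011, weight = 4.
  m = 1010 → c = 011001, weight = 3.
  m = 0110 → c = 000101, weight = 2.
  m = 1110 → c = 000111, weight = 3.
  m = 0001 → c = 111011, weight = 5.
  m = 1001 → c = 111001, weight = 4.
  m = 0101 → c = 100101, weight = 3.
  m = 1101 → c = 100111, weight = 4.
  m = 0011 → c = 100000, weight = 1.
  m = 1011 → c = 100010, weight = 2.
  m = 0111 → c = 111110, weight = 5.
  m = 1111 → c = 111100, weight = 4.
Tally weights:
  weight 0: 1 codewords.
  weight 1: 2 codewords.
  weight 2: 2 codewords.
  weight 3: 4 codewords.
  weight 4: 5 codewords.
  weight 5: 2 codewords.
Minimum distance d = smallest w > 0 with A_w > 0 = 1.
Sanity: Σ A_w = 16 = 2^4 = 16 ✓.


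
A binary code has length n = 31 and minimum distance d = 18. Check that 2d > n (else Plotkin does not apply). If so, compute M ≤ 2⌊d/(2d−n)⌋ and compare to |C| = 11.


Plotkin bound M ≤ 6; given |C| = 11 > bound (violated).

Check applicability: 2d = 36, n = 31.
2d − n = 5 > 0, so Plotkin applies.
Compute d/(2d−n) = 18/5 ≈ 3.6000.
⌊d/(2d−n)⌋ = 3.
Plotkin bound: M ≤ 2·3 = 6.
Given |C| = 11, check: VIOLATED.
This |C| is above the Plotkin bound, so no binary code with n = 31, d = 18 and 11 codewords exists.


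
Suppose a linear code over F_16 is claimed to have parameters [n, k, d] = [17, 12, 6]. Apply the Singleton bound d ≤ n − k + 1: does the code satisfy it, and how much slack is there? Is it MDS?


Singleton RHS = n − k + 1 = 6, slack = 0, bound satisfied, MDS.

Singleton bound: d ≤ n − k + 1.
Here n = 17, k = 12, so n − k + 1 = 6.
Given d = 6, check d ≤ 6: YES.
Slack = (n − k + 1) − d = 0.
The code is MDS (slack = 0).
Description: the claimed parameters are [17, 12, 6]_16; such a code would be MDS (meets Singleton bound).


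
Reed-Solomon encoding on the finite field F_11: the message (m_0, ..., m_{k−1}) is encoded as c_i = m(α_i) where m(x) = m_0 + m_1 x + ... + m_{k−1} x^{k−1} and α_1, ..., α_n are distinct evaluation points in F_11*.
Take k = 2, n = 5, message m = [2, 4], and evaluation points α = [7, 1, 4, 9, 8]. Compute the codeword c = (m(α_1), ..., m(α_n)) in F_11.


c = [8, 6, 7, 5, 1]

Message polynomial: m(x) = 2 + 4·x (mod 11).
For each evaluation point α_i, compute m(α_i) mod 11:
  α_1 = 7: Horner steps 4 → 8, so m(7) = 8.
  α_2 = 1: Horner steps 4 → 6, so m(1) = 6.
  α_3 = 4: Horner steps 4 → 7, so m(4) = 7.
  α_4 = 9: Horner steps 4 → 5, so m(9) = 5.
  α_5 = 8: Horner steps 4 → 1, so m(8) = 1.
Codeword c = [8, 6, 7, 5, 1] ∈ F_11^5.


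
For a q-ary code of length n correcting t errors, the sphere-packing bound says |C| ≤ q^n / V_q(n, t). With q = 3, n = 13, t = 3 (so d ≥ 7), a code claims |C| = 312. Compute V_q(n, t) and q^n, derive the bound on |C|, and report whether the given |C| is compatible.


V_q(n, t) = 2627, q^n = 1594323, Hamming bound = 606, |C| = 312 ≤ bound (satisfied).

Step 1: Compute V_q(n, t) = Σ_{j=0}^3 C(n, j) (q−1)^j.
  j = 0: C(13,0)·(2)^0 = 1·1 = 1.
  j = 1: C(13,1)·(2)^1 = 13·2 = 26.
  j = 2: C(13,2)·(2)^2 = 78·4 = 312.
  j = 3: C(13,3)·(2)^3 = 286·8 = 2288.
  V_q(n, t) = 1 + 26 + 312 + 2288 = 2627.
Step 2: q^n = 3^13 = 1594323.
Step 3: Hamming bound ⌊q^n / V_q(n,t)⌋ = ⌊1594323/2627⌋ = 606.
Step 4: Compare |C| = 312 to 606: satisfied.
The claimed |C| lies below the Hamming bound.


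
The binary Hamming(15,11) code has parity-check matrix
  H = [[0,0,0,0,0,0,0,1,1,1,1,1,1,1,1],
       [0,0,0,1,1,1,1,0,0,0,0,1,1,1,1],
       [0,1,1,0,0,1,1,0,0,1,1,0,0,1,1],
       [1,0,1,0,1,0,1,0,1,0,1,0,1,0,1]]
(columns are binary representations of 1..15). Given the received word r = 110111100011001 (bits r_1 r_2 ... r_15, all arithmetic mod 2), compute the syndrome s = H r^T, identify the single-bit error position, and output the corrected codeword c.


s = (1, 0, 1, 1)^T, error position = 11, corrected codeword c = 110111100001001

Compute s = H r^T mod 2 one row at a time:
  s_1 = 0 + 0 + 0 + 1 + 1 + 0 + 0 + 1 = 3 ≡ 1 (mod 2).
  s_2 = 1 + 1 + 1 + 1 + 1 + 0 + 0 + 1 = 6 ≡ 0 (mod 2).
  s_3 = 1 + 0 + 1 + 1 + 0 + 1 + 0 + 1 = 5 ≡ 1 (mod 2).
  s_4 = 1 + 0 + 1 + 1 + 0 + 1 + 0 + 1 = 5 ≡ 1 (mod 2).
s = (1, 0, 1, 1)^T — this equals column 11 of H (binary 1011), so error is at position 11.
Correct: flip bit 11 of r = 110111100011001 to get c = 110111100001001.


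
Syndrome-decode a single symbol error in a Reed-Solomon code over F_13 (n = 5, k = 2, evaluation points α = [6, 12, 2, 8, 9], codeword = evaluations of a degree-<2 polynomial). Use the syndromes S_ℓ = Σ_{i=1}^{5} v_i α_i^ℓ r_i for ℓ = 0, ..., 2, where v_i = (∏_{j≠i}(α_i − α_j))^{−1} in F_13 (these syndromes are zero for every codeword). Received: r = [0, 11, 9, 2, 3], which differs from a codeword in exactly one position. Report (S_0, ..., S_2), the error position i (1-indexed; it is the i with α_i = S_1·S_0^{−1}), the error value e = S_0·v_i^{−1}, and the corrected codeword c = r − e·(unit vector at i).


S = (1, 12, 1), error at position 2, error magnitude e = 5, c = [0, 6, 9, 2, 3].

Step 1: column multipliers v_i = (∏_{j≠i}(α_i − α_j))^{−1} mod 13.
  i = 1 (α = 6): (6−12)(6−2)(6−8)(6−9) = (−6)·4·(−2)·(−3) = −144 ≡ 12, so v_1 = 12^{−1} = 12 (mod 13).
  i = 2 (α = 12): (12−6)(12−2)(12−8)(12−9) = 6·10·4·3 = 720 ≡ 5, so v_2 = 5^{−1} = 8 (mod 13).
  i = 3 (α = 2): (2−6)(2−12)(2−8)(2−9) = (−4)·(−10)·(−6)·(−7) = 1680 ≡ 3, so v_3 = 3^{−1} = 9 (mod 13).
  i = 4 (α = 8): (8−6)(8−12)(8−2)(8−9) = 2·(−4)·6·(−1) = 48 ≡ 9, so v_4 = 9^{−1} = 3 (mod 13).
  i = 5 (α = 9): (9−6)(9−12)(9−2)(9−8) = 3·(−3)·7·1 = −63 ≡ 2, so v_5 = 2^{−1} = 7 (mod 13).
  v = [12, 8, 9, 3, 7].
Step 2: syndromes of r = [0, 11, 9, 2, 3] (all sums mod 13).
  S_0 = Σ v_i r_i = 12·0 + 8·11 + 9·9 + 3·2 + 7·3 = 196 ≡ 1.
  S_1 = Σ v_i α_i r_i = 12·6·0 + 8·12·11 + 9·2·9 + 3·8·2 + 7·9·3 = 1455 ≡ 12.
  α_i^2 mod 13 = [10, 1, 4, 12, 3].
  S_2 = Σ v_i α_i^2 r_i = 12·10·0 + 8·1·11 + 9·4·9 + 3·12·2 + 7·3·3 = 547 ≡ 1.
  S = (1, 12, 1) ≠ 0, so r is not a codeword (an error is present).
Step 3: locate the error. For a single error e at position i, S_ℓ = v_i·e·α_i^ℓ, so α_err = S_1/S_0.
  S_0^{−1} = 1^{−1} = 1 (mod 13), so α_err = 12·1 = 12 ≡ 12 = α_2. Error position i = 2.
  Consistency check: S_2/S_1 = 1·12 = 12 ≡ 12 = α_err ✓ (single-error assumption holds).
Step 4: error magnitude e = S_0/v_2 = S_0·∏_{j≠2}(α_2 − α_j) = 1·5 = 5 ≡ 5 (mod 13).
Step 5: correct position 2: c_2 = r_2 − e = 11 − 5 ≡ 6 (mod 13). Hence c = [0, 6, 9, 2, 3].
  Check: interpolating c through the α_i gives m(x) = 7 + 1·x (degree < 2) with m(α_i) = c_i for every i, so c is indeed a codeword.


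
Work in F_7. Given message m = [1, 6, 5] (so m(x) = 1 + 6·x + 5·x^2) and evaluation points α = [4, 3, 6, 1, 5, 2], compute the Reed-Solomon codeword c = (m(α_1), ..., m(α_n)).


c = [0, 1, 0, 5, 2, 5]

Message polynomial: m(x) = 1 + 6·x + 5·x^2 (mod 7).
For each evaluation point α_i, compute m(α_i) mod 7:
  α_1 = 4: Horner steps 5 → 5 → 0, so m(4) = 0.
  α_2 = 3: Horner steps 5 → 0 → 1, so m(3) = 1.
  α_3 = 6: Horner steps 5 → 1 → 0, so m(6) = 0.
  α_4 = 1: Horner steps 5 → 4 → 5, so m(1) = 5.
  α_5 = 5: Horner steps 5 → 3 → 2, so m(5) = 2.
  α_6 = 2: Horner steps 5 → 2 → 5, so m(2) = 5.
Codeword c = [0, 1, 0, 5, 2, 5] ∈ F_7^6.


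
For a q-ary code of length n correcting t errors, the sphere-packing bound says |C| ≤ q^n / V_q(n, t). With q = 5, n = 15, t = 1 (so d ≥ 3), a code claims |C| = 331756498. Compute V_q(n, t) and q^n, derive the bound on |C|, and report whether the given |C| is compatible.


V_q(n, t) = 61, q^n = 30517578125, Hamming bound = 500288165, |C| = 331756498 ≤ bound (satisfied).

Step 1: Compute V_q(n, t) = Σ_{j=0}^1 C(n, j) (q−1)^j.
  j = 0: C(15,0)·(4)^0 = 1·1 = 1.
  j = 1: C(15,1)·(4)^1 = 15·4 = 60.
  V_q(n, t) = 1 + 60 = 61.
Step 2: q^n = 5^15 = 30517578125.
Step 3: Hamming bound ⌊q^n / V_q(n,t)⌋ = ⌊30517578125/61⌋ = 500288165.
Step 4: Compare |C| = 331756498 to 500288165: satisfied.
The claimed |C| lies below the Hamming bound.


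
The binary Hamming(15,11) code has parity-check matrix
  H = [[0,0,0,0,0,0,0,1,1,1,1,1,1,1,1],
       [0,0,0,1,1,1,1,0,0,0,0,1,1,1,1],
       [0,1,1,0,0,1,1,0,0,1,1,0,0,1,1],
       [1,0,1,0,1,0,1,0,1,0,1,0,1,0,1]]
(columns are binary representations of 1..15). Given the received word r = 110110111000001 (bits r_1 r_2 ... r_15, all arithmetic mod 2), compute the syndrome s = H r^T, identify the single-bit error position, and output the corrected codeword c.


s = (1, 0, 1, 1)^T, error position = 11, corrected codeword c = 110110111010001

Compute s = H r^T mod 2 one row at a time:
  s_1 = 1 + 1 + 0 + 0 + 0 + 0 + 0 + 1 = 3 ≡ 1 (mod 2).
  s_2 = 1 + 1 + 0 + 1 + 0 + 0 + 0 + 1 = 4 ≡ 0 (mod 2).
  s_3 = 1 + 0 + 0 + 1 + 0 + 0 + 0 + 1 = 3 ≡ 1 (mod 2).
  s_4 = 1 + 0 + 1 + 1 + 1 + 0 + 0 + 1 = 5 ≡ 1 (mod 2).
s = (1, 0, 1, 1)^T — this equals column 11 of H (binary 1011), so error is at position 11.
Correct: flip bit 11 of r = 110110111000001 to get c = 110110111010001.


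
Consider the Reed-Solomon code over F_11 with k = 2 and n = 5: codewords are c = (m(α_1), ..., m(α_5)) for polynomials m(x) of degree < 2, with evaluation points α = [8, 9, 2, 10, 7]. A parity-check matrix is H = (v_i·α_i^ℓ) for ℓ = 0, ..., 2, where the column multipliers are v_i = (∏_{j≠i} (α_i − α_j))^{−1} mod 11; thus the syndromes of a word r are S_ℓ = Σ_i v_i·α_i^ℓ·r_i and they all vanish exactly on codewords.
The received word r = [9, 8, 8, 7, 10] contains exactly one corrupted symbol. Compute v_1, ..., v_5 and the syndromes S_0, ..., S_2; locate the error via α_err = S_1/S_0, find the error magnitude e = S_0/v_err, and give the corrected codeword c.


S = (6, 1, 2), error at position 3, error magnitude e = 4, c = [9, 8, 4, 7, 10].

Step 1: column multipliers v_i = (∏_{j≠i}(α_i − α_j))^{−1} mod 11.
  i = 1 (α = 8): (8−9)(8−2)(8−10)(8−7) = (−1)·6·(−2)·1 = 12 ≡ 1, so v_1 = 1^{−1} = 1 (mod 11).
  i = 2 (α = 9): (9−8)(9−2)(9−10)(9−7) = 1·7·(−1)·2 = −14 ≡ 8, so v_2 = 8^{−1} = 7 (mod 11).
  i = 3 (α = 2): (2−8)(2−9)(2−10)(2−7) = (−6)·(−7)·(−8)·(−5) = 1680 ≡ 8, so v_3 = 8^{−1} = 7 (mod 11).
  i = 4 (α = 10): (10−8)(10−9)(10−2)(10−7) = 2·1·8·3 = 48 ≡ 4, so v_4 = 4^{−1} = 3 (mod 11).
  i = 5 (α = 7): (7−8)(7−9)(7−2)(7−10) = (−1)·(−2)·5·(−3) = −30 ≡ 3, so v_5 = 3^{−1} = 4 (mod 11).
  v = [1, 7, 7, 3, 4].
Step 2: syndromes of r = [9, 8, 8, 7, 10] (all sums mod 11).
  S_0 = Σ v_i r_i = 1·9 + 7·8 + 7·8 + 3·7 + 4·10 = 182 ≡ 6.
  S_1 = Σ v_i α_i r_i = 1·8·9 + 7·9·8 + 7·2·8 + 3·10·7 + 4·7·10 = 1178 ≡ 1.
  α_i^2 mod 11 = [9, 4, 4, 1, 5].
  S_2 = Σ v_i α_i^2 r_i = 1·9·9 + 7·4·8 + 7·4·8 + 3·1·7 + 4·5·10 = 750 ≡ 2.
  S = (6, 1, 2) ≠ 0, so r is not a codeword (an error is present).
Step 3: locate the error. For a single error e at position i, S_ℓ = v_i·e·α_i^ℓ, so α_err = S_1/S_0.
  S_0^{−1} = 6^{−1} = 2 (mod 11), so α_err = 1·2 = 2 ≡ 2 = α_3. Error position i = 3.
  Consistency check: S_2/S_1 = 2·1 = 2 ≡ 2 = α_err ✓ (single-error assumption holds).
Step 4: error magnitude e = S_0/v_3 = S_0·∏_{j≠3}(α_3 − α_j) = 6·8 = 48 ≡ 4 (mod 11).
Step 5: correct position 3: c_3 = r_3 − e = 8 − 4 ≡ 4 (mod 11). Hence c = [9, 8, 4, 7, 10].
  Check: interpolating c through the α_i gives m(x) = 6 + 10·x (degree < 2) with m(α_i) = c_i for every i, so c is indeed a codeword.


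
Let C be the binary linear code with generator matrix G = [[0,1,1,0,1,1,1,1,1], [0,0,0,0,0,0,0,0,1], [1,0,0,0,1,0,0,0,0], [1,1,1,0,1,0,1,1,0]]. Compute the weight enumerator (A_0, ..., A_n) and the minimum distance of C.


Weight distribution: A_0 = 1, A_1 = 1, A_2 = 3, A_3 = 3, A_4 = 1, A_5 = 1, A_6 = 3, A_7 = 3. Minimum distance d = 1.

Enumerate all 2^4 = 16 messages m ∈ F_2^4.
For each, compute codeword c = mG in F_2^9, then tally its weight.
  m = 0000 → c = 000000000, weight = 0.
  m = 1000 → c = 011011111, weight = 7.
  m = 0100 → c = 000000001, weight = 1.
  m = 1100 → c = 011011110, weight = 6.
  m = 0010 → c = 100010000, weight = 2.
  m = 1010 → c = 111001111, weight = 7.
  m = 0110 → c = 100010001, weight = 3.
  m = 1110 → c = 111001110, weight = 6.
  m = 0001 → c = 111010110, weight = 6.
  m = 1001 → c = 100001001, weight = 3.
  m = 0101 → c = 111010111, weight = 7.
  m = 1101 → c = 100001000, weight = 2.
  m = 0011 → c = 011000110, weight = 4.
  m = 1011 → c = 000011001, weight = 3.
  m = 0111 → c = 011000111, weight = 5.
  m = 1111 → c = 000011000, weight = 2.
Tally weights:
  weight 0: 1 codewords.
  weight 1: 1 codewords.
  weight 2: 3 codewords.
  weight 3: 3 codewords.
  weight 4: 1 codewords.
  weight 5: 1 codewords.
  weight 6: 3 codewords.
  weight 7: 3 codewords.
Minimum distance d = smallest w > 0 with A_w > 0 = 1.
Sanity: Σ A_w = 16 = 2^4 = 16 ✓.
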